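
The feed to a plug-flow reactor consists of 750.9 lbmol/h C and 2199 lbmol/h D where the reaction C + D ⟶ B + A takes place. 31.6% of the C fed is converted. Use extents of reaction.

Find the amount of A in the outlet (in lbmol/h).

C reacted = 0.316 × 750.9 = 237.3 lbmol/h; ν_C = −1, so ξ = 237.3/1 = 237.3 lbmol/h.
Outlet amounts (n = n₀ + ν ξ):
  C: 750.9 − 1(237.3) = 513.6
  D: 2199 − 1(237.3) = 1962
  B: 0 + 1(237.3) = 237.3
  A: 0 + 1(237.3) = 237.3

237 lbmol/h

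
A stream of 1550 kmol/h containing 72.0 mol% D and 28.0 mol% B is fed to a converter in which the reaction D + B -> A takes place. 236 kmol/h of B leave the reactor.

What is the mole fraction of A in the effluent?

For B: n = n₀ − 1ξ → 236 = 434 − 1ξ, giving ξ = 198 kmol/h.
Outlet amounts (n = n₀ + ν ξ):
  D: 1116 − 1(198) = 918
  B: 434 − 1(198) = 236
  A: 0 + 1(198) = 198
Total out = 1352 kmol/h; y_A = 198 / 1352 = 0.1464.

0.146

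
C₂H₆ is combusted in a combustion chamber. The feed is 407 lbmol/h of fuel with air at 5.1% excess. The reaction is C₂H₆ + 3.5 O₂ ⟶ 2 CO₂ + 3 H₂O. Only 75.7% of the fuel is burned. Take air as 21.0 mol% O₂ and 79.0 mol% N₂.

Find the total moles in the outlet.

Stoichiometric O₂ = 3.5 × 407 = 1424 lbmol/h; O₂ fed = 1424 × 1.051 = 1497 lbmol/h.
N₂ fed = 1497 × 79/21 = 5632 lbmol/h.
Fuel reacted = 0.757 × 407 → ξ = 308.1 lbmol/h.
Outlet (n = n₀ + ν ξ):
  C₂H₆: 407 − 1(308.1) = 98.9
  O₂: 1497 − 3.5(308.1) = 418.8
  N₂: 5632 (inert)
  CO₂: 0 + 2(308.1) = 616.2
  H₂O: 0 + 3(308.1) = 924.3
Total out = 98.9 + 418.8 + 5632 + 616.2 + 924.3 = 7690 lbmol/h.

7690 lbmol/h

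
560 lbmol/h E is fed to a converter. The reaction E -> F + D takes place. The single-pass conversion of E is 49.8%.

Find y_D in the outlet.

0.332

E reacted = 0.498 × 560 = 278.9 lbmol/h; ν_E = −1, so ξ = 278.9/1 = 278.9 lbmol/h.
Outlet amounts (n = n₀ + ν ξ):
  E: 560 − 1(278.9) = 281.1
  F: 0 + 1(278.9) = 278.9
  D: 0 + 1(278.9) = 278.9
Total out = 838.9 lbmol/h; y_D = 278.9 / 838.9 = 0.3324.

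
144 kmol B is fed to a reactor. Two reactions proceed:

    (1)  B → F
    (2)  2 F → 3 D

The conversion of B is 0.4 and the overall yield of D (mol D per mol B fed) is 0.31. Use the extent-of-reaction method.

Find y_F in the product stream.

Conversion of B: B consumed = 1ξ₁ = 0.4 × 144 → ξ₁ = 57.6 kmol.
Yield of D: 3ξ₂ / 144 = 0.31 → ξ₂ = 14.88 kmol.
Outlet amounts (n = n₀ + Σ ν·ξ):
  B: 144 − 1(57.6) = 86.4
  F: 0 + 1(57.6) − 2(14.88) = 27.84
  D: 0 + 3(14.88) = 44.64
Total out = 158.9 kmol; y_F = 27.84 / 158.9 = 0.1752.

0.175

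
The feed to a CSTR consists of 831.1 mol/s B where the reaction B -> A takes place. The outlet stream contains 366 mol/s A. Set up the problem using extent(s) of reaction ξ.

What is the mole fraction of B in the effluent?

For A: n = n₀ + 1ξ → 366 = 0 + 1ξ, giving ξ = 366 mol/s.
Outlet amounts (n = n₀ + ν ξ):
  B: 831.1 − 1(366) = 465.1
  A: 0 + 1(366) = 366
Total out = 831.1 mol/s; y_B = 465.1 / 831.1 = 0.5596.

0.56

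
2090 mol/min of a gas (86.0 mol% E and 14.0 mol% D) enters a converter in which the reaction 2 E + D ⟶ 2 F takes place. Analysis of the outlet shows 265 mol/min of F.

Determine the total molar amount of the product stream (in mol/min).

1960 mol/min

For F: n = n₀ + 2ξ → 265 = 0 + 2ξ, giving ξ = 132.5 mol/min.
Outlet amounts (n = n₀ + ν ξ):
  E: 1797 − 2(132.5) = 1532
  D: 292.6 − 1(132.5) = 160.1
  F: 0 + 2(132.5) = 265
Total out = 1532 + 160.1 + 265 = 1958 mol/min.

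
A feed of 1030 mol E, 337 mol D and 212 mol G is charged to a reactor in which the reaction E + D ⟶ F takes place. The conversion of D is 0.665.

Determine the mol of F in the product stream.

D reacted = 0.665 × 337 = 224.1 mol; ν_D = −1, so ξ = 224.1/1 = 224.1 mol.
Outlet amounts (n = n₀ + ν ξ):
  E: 1030 − 1(224.1) = 805.9
  D: 337 − 1(224.1) = 112.9
  F: 0 + 1(224.1) = 224.1
  G: 212 (inert)

224 mol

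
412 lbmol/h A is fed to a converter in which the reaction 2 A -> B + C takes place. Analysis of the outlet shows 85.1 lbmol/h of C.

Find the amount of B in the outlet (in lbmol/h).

85.1 lbmol/h

For C: n = n₀ + 1ξ → 85.1 = 0 + 1ξ, giving ξ = 85.1 lbmol/h.
Outlet amounts (n = n₀ + ν ξ):
  A: 412 − 2(85.1) = 241.8
  B: 0 + 1(85.1) = 85.1
  C: 0 + 1(85.1) = 85.1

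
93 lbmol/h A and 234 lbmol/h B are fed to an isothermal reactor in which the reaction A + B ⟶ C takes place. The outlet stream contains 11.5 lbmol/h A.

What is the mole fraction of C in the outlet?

0.332

For A: n = n₀ − 1ξ → 11.5 = 93 − 1ξ, giving ξ = 81.5 lbmol/h.
Outlet amounts (n = n₀ + ν ξ):
  A: 93 − 1(81.5) = 11.5
  B: 234 − 1(81.5) = 152.5
  C: 0 + 1(81.5) = 81.5
Total out = 245.5 lbmol/h; y_C = 81.5 / 245.5 = 0.332.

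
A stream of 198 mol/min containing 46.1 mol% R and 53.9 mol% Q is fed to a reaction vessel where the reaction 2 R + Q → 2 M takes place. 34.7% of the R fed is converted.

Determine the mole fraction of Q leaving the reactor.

0.499

R reacted = 0.347 × 91.28 = 31.67 mol/min; ν_R = −2, so ξ = 31.67/2 = 15.84 mol/min.
Outlet amounts (n = n₀ + ν ξ):
  R: 91.28 − 2(15.84) = 59.6
  Q: 106.7 − 1(15.84) = 90.89
  M: 0 + 2(15.84) = 31.67
Total out = 182.2 mol/min; y_Q = 90.89 / 182.2 = 0.4989.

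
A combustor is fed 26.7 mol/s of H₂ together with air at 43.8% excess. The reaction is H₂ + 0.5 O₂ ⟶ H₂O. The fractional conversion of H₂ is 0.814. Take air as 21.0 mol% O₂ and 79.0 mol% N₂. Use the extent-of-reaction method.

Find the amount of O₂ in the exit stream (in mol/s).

Stoichiometric O₂ = 0.5 × 26.7 = 13.35 mol/s; O₂ fed = 13.35 × 1.438 = 19.2 mol/s.
N₂ fed = 19.2 × 79/21 = 72.22 mol/s.
Fuel reacted = 0.814 × 26.7 → ξ = 21.73 mol/s.
Outlet (n = n₀ + ν ξ):
  H₂: 26.7 − 1(21.73) = 4.966
  O₂: 19.2 − 0.5(21.73) = 8.33
  N₂: 72.22 (inert)
  H₂O: 0 + 1(21.73) = 21.73

8.33 mol/s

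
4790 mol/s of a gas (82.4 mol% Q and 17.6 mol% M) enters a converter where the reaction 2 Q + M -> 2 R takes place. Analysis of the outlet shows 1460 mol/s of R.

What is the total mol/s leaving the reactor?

4060 mol/s

For R: n = n₀ + 2ξ → 1460 = 0 + 2ξ, giving ξ = 730 mol/s.
Outlet amounts (n = n₀ + ν ξ):
  Q: 3947 − 2(730) = 2487
  M: 843 − 1(730) = 113
  R: 0 + 2(730) = 1460
Total out = 2487 + 113 + 1460 = 4060 mol/s.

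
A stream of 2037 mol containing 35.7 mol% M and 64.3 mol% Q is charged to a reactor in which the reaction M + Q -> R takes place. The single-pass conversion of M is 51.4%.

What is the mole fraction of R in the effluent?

M reacted = 0.514 × 727.2 = 373.8 mol; ν_M = −1, so ξ = 373.8/1 = 373.8 mol.
Outlet amounts (n = n₀ + ν ξ):
  M: 727.2 − 1(373.8) = 353.4
  Q: 1310 − 1(373.8) = 936
  R: 0 + 1(373.8) = 373.8
Total out = 1663 mol; y_R = 373.8 / 1663 = 0.2247.

0.225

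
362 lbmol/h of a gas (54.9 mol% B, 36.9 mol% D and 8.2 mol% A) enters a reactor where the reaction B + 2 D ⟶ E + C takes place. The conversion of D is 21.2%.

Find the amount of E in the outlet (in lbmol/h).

D reacted = 0.212 × 133.6 = 28.32 lbmol/h; ν_D = −2, so ξ = 28.32/2 = 14.16 lbmol/h.
Outlet amounts (n = n₀ + ν ξ):
  B: 198.7 − 1(14.16) = 184.6
  D: 133.6 − 2(14.16) = 105.3
  E: 0 + 1(14.16) = 14.16
  C: 0 + 1(14.16) = 14.16
  A: 29.68 (inert)

14.2 lbmol/h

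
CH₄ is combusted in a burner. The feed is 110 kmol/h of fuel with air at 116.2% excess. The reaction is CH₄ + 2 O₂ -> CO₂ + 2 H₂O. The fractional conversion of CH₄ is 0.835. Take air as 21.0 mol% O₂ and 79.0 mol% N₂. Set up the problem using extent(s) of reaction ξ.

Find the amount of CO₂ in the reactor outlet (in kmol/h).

Stoichiometric O₂ = 2 × 110 = 220 kmol/h; O₂ fed = 220 × 2.162 = 475.6 kmol/h.
N₂ fed = 475.6 × 79/21 = 1789 kmol/h.
Fuel reacted = 0.835 × 110 → ξ = 91.85 kmol/h.
Outlet (n = n₀ + ν ξ):
  CH₄: 110 − 1(91.85) = 18.15
  O₂: 475.6 − 2(91.85) = 291.9
  N₂: 1789 (inert)
  CO₂: 0 + 1(91.85) = 91.85
  H₂O: 0 + 2(91.85) = 183.7

91.8 kmol/h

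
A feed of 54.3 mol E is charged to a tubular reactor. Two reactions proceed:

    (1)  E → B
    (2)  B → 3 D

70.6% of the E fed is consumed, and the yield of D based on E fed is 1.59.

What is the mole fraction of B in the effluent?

0.0854

Conversion of E: E consumed = 1ξ₁ = 0.706 × 54.3 → ξ₁ = 38.34 mol.
Yield of D: 3ξ₂ / 54.3 = 1.59 → ξ₂ = 28.78 mol.
Outlet amounts (n = n₀ + Σ ν·ξ):
  E: 54.3 − 1(38.34) = 15.96
  B: 0 + 1(38.34) − 1(28.78) = 9.557
  D: 0 + 3(28.78) = 86.34
Total out = 111.9 mol; y_B = 9.557 / 111.9 = 0.08544.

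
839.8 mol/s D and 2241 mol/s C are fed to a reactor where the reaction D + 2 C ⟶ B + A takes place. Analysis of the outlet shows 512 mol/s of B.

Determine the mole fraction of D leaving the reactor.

0.128

For B: n = n₀ + 1ξ → 512 = 0 + 1ξ, giving ξ = 512 mol/s.
Outlet amounts (n = n₀ + ν ξ):
  D: 839.8 − 1(512) = 327.8
  C: 2241 − 2(512) = 1217
  B: 0 + 1(512) = 512
  A: 0 + 1(512) = 512
Total out = 2569 mol/s; y_D = 327.8 / 2569 = 0.1276.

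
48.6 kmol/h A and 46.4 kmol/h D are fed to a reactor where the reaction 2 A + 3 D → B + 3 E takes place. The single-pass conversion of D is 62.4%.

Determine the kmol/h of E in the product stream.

29 kmol/h

D reacted = 0.624 × 46.4 = 28.95 kmol/h; ν_D = −3, so ξ = 28.95/3 = 9.651 kmol/h.
Outlet amounts (n = n₀ + ν ξ):
  A: 48.6 − 2(9.651) = 29.3
  D: 46.4 − 3(9.651) = 17.45
  B: 0 + 1(9.651) = 9.651
  E: 0 + 3(9.651) = 28.95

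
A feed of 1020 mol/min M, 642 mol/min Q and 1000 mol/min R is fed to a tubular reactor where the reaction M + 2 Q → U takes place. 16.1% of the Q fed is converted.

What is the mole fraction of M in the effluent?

0.378

Q reacted = 0.161 × 642 = 103.4 mol/min; ν_Q = −2, so ξ = 103.4/2 = 51.68 mol/min.
Outlet amounts (n = n₀ + ν ξ):
  M: 1020 − 1(51.68) = 968.3
  Q: 642 − 2(51.68) = 538.6
  U: 0 + 1(51.68) = 51.68
  R: 1000 (inert)
Total out = 2559 mol/min; y_M = 968.3 / 2559 = 0.3785.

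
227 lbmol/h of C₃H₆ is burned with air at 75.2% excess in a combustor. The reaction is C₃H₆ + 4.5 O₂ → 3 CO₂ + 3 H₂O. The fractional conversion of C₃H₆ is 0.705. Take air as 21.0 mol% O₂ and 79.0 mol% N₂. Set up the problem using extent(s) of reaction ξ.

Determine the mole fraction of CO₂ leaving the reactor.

0.0544

Stoichiometric O₂ = 4.5 × 227 = 1022 lbmol/h; O₂ fed = 1022 × 1.752 = 1790 lbmol/h.
N₂ fed = 1790 × 79/21 = 6733 lbmol/h.
Fuel reacted = 0.705 × 227 → ξ = 160 lbmol/h.
Outlet (n = n₀ + ν ξ):
  C₃H₆: 227 − 1(160) = 66.97
  O₂: 1790 − 4.5(160) = 1070
  N₂: 6733 (inert)
  CO₂: 0 + 3(160) = 480.1
  H₂O: 0 + 3(160) = 480.1
Total out = 8829 lbmol/h; y_CO₂ = 480.1 / 8829 = 0.05438.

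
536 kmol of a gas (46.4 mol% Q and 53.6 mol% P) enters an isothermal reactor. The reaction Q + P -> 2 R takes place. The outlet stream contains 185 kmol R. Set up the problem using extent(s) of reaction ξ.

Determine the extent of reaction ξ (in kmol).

For R: n = n₀ + 2ξ → 185 = 0 + 2ξ, giving ξ = 92.5 kmol.
Outlet amounts (n = n₀ + ν ξ):
  Q: 248.7 − 1(92.5) = 156.2
  P: 287.3 − 1(92.5) = 194.8
  R: 0 + 2(92.5) = 185

ξ = 92.5 kmol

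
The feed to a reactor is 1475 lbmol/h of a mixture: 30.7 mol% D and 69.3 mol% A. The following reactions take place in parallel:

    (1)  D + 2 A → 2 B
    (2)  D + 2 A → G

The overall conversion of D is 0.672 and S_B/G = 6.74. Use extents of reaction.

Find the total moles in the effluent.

Conversion of D: D consumed = 0.672 × 452.8 = 304.3 lbmol/h = 1ξ₁ + 1ξ₂.
Selectivity: 2ξ₁ / (1ξ₂) = 6.74 → ξ₁ = 3.37 ξ₂.
Substitute: (1·3.37 + 1) ξ₂ = 304.3 → ξ₂ = 69.63 lbmol/h, ξ₁ = 234.7 lbmol/h.
Outlet amounts (n = n₀ + Σ ν·ξ):
  D: 452.8 − 1(234.7) − 1(69.63) = 148.5
  A: 1022 − 2(234.7) − 2(69.63) = 413.6
  B: 0 + 2(234.7) = 469.3
  G: 0 + 1(69.63) = 69.63
Total out = 148.5 + 413.6 + 469.3 + 69.63 = 1101 lbmol/h.

1100 lbmol/h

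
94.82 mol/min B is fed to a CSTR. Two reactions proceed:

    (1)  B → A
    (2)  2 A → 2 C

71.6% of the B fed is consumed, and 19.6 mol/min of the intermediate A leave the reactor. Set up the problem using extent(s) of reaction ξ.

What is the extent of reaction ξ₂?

ξ₂ = 24.1 mol/min

Conversion of B: B consumed = 1ξ₁ = 0.716 × 94.82 → ξ₁ = 67.89 mol/min.
A balance: n_A = 0 + 1ξ₁ − 2ξ₂ = 19.6 → ξ₂ = (1·67.89 − 19.6)/2 = 24.15 mol/min.
Outlet amounts (n = n₀ + Σ ν·ξ):
  B: 94.82 − 1(67.89) = 26.93
  A: 0 + 1(67.89) − 2(24.15) = 19.6
  C: 0 + 2(24.15) = 48.29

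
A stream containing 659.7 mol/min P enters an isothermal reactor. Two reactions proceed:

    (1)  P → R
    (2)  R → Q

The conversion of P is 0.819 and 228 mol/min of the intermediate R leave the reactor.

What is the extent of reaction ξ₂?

ξ₂ = 312 mol/min

Conversion of P: P consumed = 1ξ₁ = 0.819 × 659.7 → ξ₁ = 540.3 mol/min.
R balance: n_R = 0 + 1ξ₁ − 1ξ₂ = 228 → ξ₂ = (1·540.3 − 228)/1 = 312.3 mol/min.
Outlet amounts (n = n₀ + Σ ν·ξ):
  P: 659.7 − 1(540.3) = 119.4
  R: 0 + 1(540.3) − 1(312.3) = 228
  Q: 0 + 1(312.3) = 312.3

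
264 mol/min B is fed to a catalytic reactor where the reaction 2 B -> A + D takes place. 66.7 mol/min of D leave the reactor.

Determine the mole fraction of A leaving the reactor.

For D: n = n₀ + 1ξ → 66.7 = 0 + 1ξ, giving ξ = 66.7 mol/min.
Outlet amounts (n = n₀ + ν ξ):
  B: 264 − 2(66.7) = 130.6
  A: 0 + 1(66.7) = 66.7
  D: 0 + 1(66.7) = 66.7
Total out = 264 mol/min; y_A = 66.7 / 264 = 0.2527.

0.253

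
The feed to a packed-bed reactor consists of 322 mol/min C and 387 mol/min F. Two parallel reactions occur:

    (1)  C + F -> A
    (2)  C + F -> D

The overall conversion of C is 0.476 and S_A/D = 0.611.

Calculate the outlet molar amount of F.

Conversion of C: C consumed = 0.476 × 322 = 153.3 mol/min = 1ξ₁ + 1ξ₂.
Selectivity: 1ξ₁ / (1ξ₂) = 0.611 → ξ₁ = 0.611 ξ₂.
Substitute: (1·0.611 + 1) ξ₂ = 153.3 → ξ₂ = 95.14 mol/min, ξ₁ = 58.13 mol/min.
Outlet amounts (n = n₀ + Σ ν·ξ):
  C: 322 − 1(58.13) − 1(95.14) = 168.7
  F: 387 − 1(58.13) − 1(95.14) = 233.7
  A: 0 + 1(58.13) = 58.13
  D: 0 + 1(95.14) = 95.14

234 mol/min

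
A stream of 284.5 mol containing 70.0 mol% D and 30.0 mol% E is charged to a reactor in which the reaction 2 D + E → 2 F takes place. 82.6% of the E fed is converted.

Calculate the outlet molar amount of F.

141 mol

E reacted = 0.826 × 85.35 = 70.5 mol; ν_E = −1, so ξ = 70.5/1 = 70.5 mol.
Outlet amounts (n = n₀ + ν ξ):
  D: 199.2 − 2(70.5) = 58.15
  E: 85.35 − 1(70.5) = 14.85
  F: 0 + 2(70.5) = 141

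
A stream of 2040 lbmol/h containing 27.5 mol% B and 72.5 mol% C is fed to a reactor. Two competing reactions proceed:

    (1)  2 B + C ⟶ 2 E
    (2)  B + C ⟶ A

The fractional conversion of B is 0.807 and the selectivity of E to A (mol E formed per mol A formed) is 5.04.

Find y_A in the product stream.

0.0422

Conversion of B: B consumed = 0.807 × 561 = 452.7 lbmol/h = 2ξ₁ + 1ξ₂.
Selectivity: 2ξ₁ / (1ξ₂) = 5.04 → ξ₁ = 2.52 ξ₂.
Substitute: (2·2.52 + 1) ξ₂ = 452.7 → ξ₂ = 74.95 lbmol/h, ξ₁ = 188.9 lbmol/h.
Outlet amounts (n = n₀ + Σ ν·ξ):
  B: 561 − 2(188.9) − 1(74.95) = 108.3
  C: 1479 − 1(188.9) − 1(74.95) = 1215
  E: 0 + 2(188.9) = 377.8
  A: 0 + 1(74.95) = 74.95
Total out = 1776 lbmol/h; y_A = 74.95 / 1776 = 0.0422.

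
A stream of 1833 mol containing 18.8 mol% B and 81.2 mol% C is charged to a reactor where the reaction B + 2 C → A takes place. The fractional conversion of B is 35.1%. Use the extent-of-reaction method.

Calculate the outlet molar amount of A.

121 mol

B reacted = 0.351 × 344.6 = 121 mol; ν_B = −1, so ξ = 121/1 = 121 mol.
Outlet amounts (n = n₀ + ν ξ):
  B: 344.6 − 1(121) = 223.6
  C: 1488 − 2(121) = 1246
  A: 0 + 1(121) = 121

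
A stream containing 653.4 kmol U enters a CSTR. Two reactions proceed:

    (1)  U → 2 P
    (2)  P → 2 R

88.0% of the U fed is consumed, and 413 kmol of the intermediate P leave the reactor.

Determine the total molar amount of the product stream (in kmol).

1970 kmol

Conversion of U: U consumed = 1ξ₁ = 0.88 × 653.4 → ξ₁ = 575 kmol.
P balance: n_P = 0 + 2ξ₁ − 1ξ₂ = 413 → ξ₂ = (2·575 − 413)/1 = 737 kmol.
Outlet amounts (n = n₀ + Σ ν·ξ):
  U: 653.4 − 1(575) = 78.41
  P: 0 + 2(575) − 1(737) = 413
  R: 0 + 2(737) = 1474
Total out = 78.41 + 413 + 1474 = 1965 kmol.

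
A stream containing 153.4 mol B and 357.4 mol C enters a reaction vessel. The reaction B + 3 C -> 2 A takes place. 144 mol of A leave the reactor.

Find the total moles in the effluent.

For A: n = n₀ + 2ξ → 144 = 0 + 2ξ, giving ξ = 72 mol.
Outlet amounts (n = n₀ + ν ξ):
  B: 153.4 − 1(72) = 81.4
  C: 357.4 − 3(72) = 141.4
  A: 0 + 2(72) = 144
Total out = 81.4 + 141.4 + 144 = 366.8 mol.

367 mol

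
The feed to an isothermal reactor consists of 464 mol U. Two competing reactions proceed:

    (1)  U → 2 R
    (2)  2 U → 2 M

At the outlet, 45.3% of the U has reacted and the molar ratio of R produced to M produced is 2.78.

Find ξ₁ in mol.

ξ₁ = 122 mol

Conversion of U: U consumed = 0.453 × 464 = 210.2 mol = 1ξ₁ + 2ξ₂.
Selectivity: 2ξ₁ / (2ξ₂) = 2.78 → ξ₁ = 2.78 ξ₂.
Substitute: (1·2.78 + 2) ξ₂ = 210.2 → ξ₂ = 43.97 mol, ξ₁ = 122.2 mol.
Outlet amounts (n = n₀ + Σ ν·ξ):
  U: 464 − 1(122.2) − 2(43.97) = 253.8
  R: 0 + 2(122.2) = 244.5
  M: 0 + 2(43.97) = 87.95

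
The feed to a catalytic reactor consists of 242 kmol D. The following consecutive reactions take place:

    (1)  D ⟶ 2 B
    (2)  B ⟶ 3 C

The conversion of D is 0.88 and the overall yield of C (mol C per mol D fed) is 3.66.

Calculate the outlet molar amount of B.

131 kmol

Conversion of D: D consumed = 1ξ₁ = 0.88 × 242 → ξ₁ = 213 kmol.
Yield of C: 3ξ₂ / 242 = 3.66 → ξ₂ = 295.2 kmol.
Outlet amounts (n = n₀ + Σ ν·ξ):
  D: 242 − 1(213) = 29.04
  B: 0 + 2(213) − 1(295.2) = 130.7
  C: 0 + 3(295.2) = 885.7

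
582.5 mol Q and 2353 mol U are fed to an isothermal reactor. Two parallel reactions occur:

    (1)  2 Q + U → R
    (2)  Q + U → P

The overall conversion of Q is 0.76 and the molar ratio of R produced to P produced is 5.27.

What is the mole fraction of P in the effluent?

0.0154

Conversion of Q: Q consumed = 0.76 × 582.5 = 442.7 mol = 2ξ₁ + 1ξ₂.
Selectivity: 1ξ₁ / (1ξ₂) = 5.27 → ξ₁ = 5.27 ξ₂.
Substitute: (2·5.27 + 1) ξ₂ = 442.7 → ξ₂ = 38.36 mol, ξ₁ = 202.2 mol.
Outlet amounts (n = n₀ + Σ ν·ξ):
  Q: 582.5 − 2(202.2) − 1(38.36) = 139.8
  U: 2353 − 1(202.2) − 1(38.36) = 2112
  R: 0 + 1(202.2) = 202.2
  P: 0 + 1(38.36) = 38.36
Total out = 2493 mol; y_P = 38.36 / 2493 = 0.01539.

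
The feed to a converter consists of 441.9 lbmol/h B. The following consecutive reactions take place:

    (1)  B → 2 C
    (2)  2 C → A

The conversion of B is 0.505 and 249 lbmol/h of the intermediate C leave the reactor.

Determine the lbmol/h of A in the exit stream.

98.7 lbmol/h

Conversion of B: B consumed = 1ξ₁ = 0.505 × 441.9 → ξ₁ = 223.2 lbmol/h.
C balance: n_C = 0 + 2ξ₁ − 2ξ₂ = 249 → ξ₂ = (2·223.2 − 249)/2 = 98.66 lbmol/h.
Outlet amounts (n = n₀ + Σ ν·ξ):
  B: 441.9 − 1(223.2) = 218.7
  C: 0 + 2(223.2) − 2(98.66) = 249
  A: 0 + 1(98.66) = 98.66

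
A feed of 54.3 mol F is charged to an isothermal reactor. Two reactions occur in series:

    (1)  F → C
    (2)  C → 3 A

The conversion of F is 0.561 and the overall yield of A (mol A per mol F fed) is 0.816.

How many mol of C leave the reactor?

15.7 mol

Conversion of F: F consumed = 1ξ₁ = 0.561 × 54.3 → ξ₁ = 30.46 mol.
Yield of A: 3ξ₂ / 54.3 = 0.816 → ξ₂ = 14.77 mol.
Outlet amounts (n = n₀ + Σ ν·ξ):
  F: 54.3 − 1(30.46) = 23.84
  C: 0 + 1(30.46) − 1(14.77) = 15.69
  A: 0 + 3(14.77) = 44.31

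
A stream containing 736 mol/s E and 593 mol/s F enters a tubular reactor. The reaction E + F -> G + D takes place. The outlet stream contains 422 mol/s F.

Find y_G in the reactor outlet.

0.129

For F: n = n₀ − 1ξ → 422 = 593 − 1ξ, giving ξ = 171 mol/s.
Outlet amounts (n = n₀ + ν ξ):
  E: 736 − 1(171) = 565
  F: 593 − 1(171) = 422
  G: 0 + 1(171) = 171
  D: 0 + 1(171) = 171
Total out = 1329 mol/s; y_G = 171 / 1329 = 0.1287.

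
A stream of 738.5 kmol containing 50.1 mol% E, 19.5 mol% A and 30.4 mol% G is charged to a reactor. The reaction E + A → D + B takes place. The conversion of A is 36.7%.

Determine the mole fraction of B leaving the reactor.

0.0716

A reacted = 0.367 × 144 = 52.85 kmol; ν_A = −1, so ξ = 52.85/1 = 52.85 kmol.
Outlet amounts (n = n₀ + ν ξ):
  E: 370 − 1(52.85) = 317.1
  A: 144 − 1(52.85) = 91.16
  D: 0 + 1(52.85) = 52.85
  B: 0 + 1(52.85) = 52.85
  G: 224.5 (inert)
Total out = 738.5 kmol; y_B = 52.85 / 738.5 = 0.07157.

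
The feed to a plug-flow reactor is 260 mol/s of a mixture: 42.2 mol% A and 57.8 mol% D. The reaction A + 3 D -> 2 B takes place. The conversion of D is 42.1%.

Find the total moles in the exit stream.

D reacted = 0.421 × 150.3 = 63.27 mol/s; ν_D = −3, so ξ = 63.27/3 = 21.09 mol/s.
Outlet amounts (n = n₀ + ν ξ):
  A: 109.7 − 1(21.09) = 88.63
  D: 150.3 − 3(21.09) = 87.01
  B: 0 + 2(21.09) = 42.18
Total out = 88.63 + 87.01 + 42.18 = 217.8 mol/s.

218 mol/s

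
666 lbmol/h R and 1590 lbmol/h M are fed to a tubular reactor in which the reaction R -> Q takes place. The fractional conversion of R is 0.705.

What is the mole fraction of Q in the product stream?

0.208

R reacted = 0.705 × 666 = 469.5 lbmol/h; ν_R = −1, so ξ = 469.5/1 = 469.5 lbmol/h.
Outlet amounts (n = n₀ + ν ξ):
  R: 666 − 1(469.5) = 196.5
  Q: 0 + 1(469.5) = 469.5
  M: 1590 (inert)
Total out = 2256 lbmol/h; y_Q = 469.5 / 2256 = 0.2081.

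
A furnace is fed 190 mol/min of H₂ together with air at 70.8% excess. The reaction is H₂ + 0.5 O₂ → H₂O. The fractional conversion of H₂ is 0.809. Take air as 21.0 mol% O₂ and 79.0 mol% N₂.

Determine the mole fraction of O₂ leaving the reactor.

Stoichiometric O₂ = 0.5 × 190 = 95 mol/min; O₂ fed = 95 × 1.708 = 162.3 mol/min.
N₂ fed = 162.3 × 79/21 = 610.4 mol/min.
Fuel reacted = 0.809 × 190 → ξ = 153.7 mol/min.
Outlet (n = n₀ + ν ξ):
  H₂: 190 − 1(153.7) = 36.29
  O₂: 162.3 − 0.5(153.7) = 85.4
  N₂: 610.4 (inert)
  H₂O: 0 + 1(153.7) = 153.7
Total out = 885.8 mol/min; y_O₂ = 85.4 / 885.8 = 0.09641.

0.0964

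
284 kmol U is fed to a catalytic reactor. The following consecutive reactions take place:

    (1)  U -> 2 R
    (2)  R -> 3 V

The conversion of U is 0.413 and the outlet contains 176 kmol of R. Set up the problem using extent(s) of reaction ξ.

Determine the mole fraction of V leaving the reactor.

Conversion of U: U consumed = 1ξ₁ = 0.413 × 284 → ξ₁ = 117.3 kmol.
R balance: n_R = 0 + 2ξ₁ − 1ξ₂ = 176 → ξ₂ = (2·117.3 − 176)/1 = 58.58 kmol.
Outlet amounts (n = n₀ + Σ ν·ξ):
  U: 284 − 1(117.3) = 166.7
  R: 0 + 2(117.3) − 1(58.58) = 176
  V: 0 + 3(58.58) = 175.8
Total out = 518.5 kmol; y_V = 175.8 / 518.5 = 0.339.

0.339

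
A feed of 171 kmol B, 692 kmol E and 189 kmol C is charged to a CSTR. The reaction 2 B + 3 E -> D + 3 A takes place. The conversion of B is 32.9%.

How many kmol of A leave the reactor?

B reacted = 0.329 × 171 = 56.26 kmol; ν_B = −2, so ξ = 56.26/2 = 28.13 kmol.
Outlet amounts (n = n₀ + ν ξ):
  B: 171 − 2(28.13) = 114.7
  E: 692 − 3(28.13) = 607.6
  D: 0 + 1(28.13) = 28.13
  A: 0 + 3(28.13) = 84.39
  C: 189 (inert)

84.4 kmol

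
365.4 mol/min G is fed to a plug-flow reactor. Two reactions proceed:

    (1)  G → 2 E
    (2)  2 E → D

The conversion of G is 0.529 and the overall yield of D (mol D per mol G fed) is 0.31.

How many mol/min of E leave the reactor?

160 mol/min

Conversion of G: G consumed = 1ξ₁ = 0.529 × 365.4 → ξ₁ = 193.3 mol/min.
Yield of D: 1ξ₂ / 365.4 = 0.31 → ξ₂ = 113.3 mol/min.
Outlet amounts (n = n₀ + Σ ν·ξ):
  G: 365.4 − 1(193.3) = 172.1
  E: 0 + 2(193.3) − 2(113.3) = 160
  D: 0 + 1(113.3) = 113.3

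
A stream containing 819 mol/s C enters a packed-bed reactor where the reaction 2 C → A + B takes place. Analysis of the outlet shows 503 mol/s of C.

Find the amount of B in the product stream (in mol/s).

158 mol/s

For C: n = n₀ − 2ξ → 503 = 819 − 2ξ, giving ξ = 158 mol/s.
Outlet amounts (n = n₀ + ν ξ):
  C: 819 − 2(158) = 503
  A: 0 + 1(158) = 158
  B: 0 + 1(158) = 158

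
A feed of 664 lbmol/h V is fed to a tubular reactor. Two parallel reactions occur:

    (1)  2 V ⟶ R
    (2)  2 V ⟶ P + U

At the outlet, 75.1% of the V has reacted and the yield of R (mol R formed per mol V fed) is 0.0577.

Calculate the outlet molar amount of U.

Yield of R: 1ξ₁ / 664 = 0.0577 → ξ₁ = 38.31 lbmol/h.
Conversion of V: 2ξ₁ + 2ξ₂ = 0.751 × 664 = 498.7 → ξ₂ = 211 lbmol/h.
Outlet amounts (n = n₀ + Σ ν·ξ):
  V: 664 − 2(38.31) − 2(211) = 165.3
  R: 0 + 1(38.31) = 38.31
  P: 0 + 1(211) = 211
  U: 0 + 1(211) = 211

211 lbmol/h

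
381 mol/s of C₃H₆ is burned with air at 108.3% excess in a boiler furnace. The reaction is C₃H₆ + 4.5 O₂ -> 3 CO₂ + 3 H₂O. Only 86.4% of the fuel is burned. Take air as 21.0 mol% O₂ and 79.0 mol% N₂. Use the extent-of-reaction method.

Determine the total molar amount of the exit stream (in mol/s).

17600 mol/s

Stoichiometric O₂ = 4.5 × 381 = 1714 mol/s; O₂ fed = 1714 × 2.083 = 3571 mol/s.
N₂ fed = 3571 × 79/21 = 13430 mol/s.
Fuel reacted = 0.864 × 381 → ξ = 329.2 mol/s.
Outlet (n = n₀ + ν ξ):
  C₃H₆: 381 − 1(329.2) = 51.82
  O₂: 3571 − 4.5(329.2) = 2090
  N₂: 13430 (inert)
  CO₂: 0 + 3(329.2) = 987.6
  H₂O: 0 + 3(329.2) = 987.6
Total out = 51.82 + 2090 + 13430 + 987.6 + 987.6 = 17550 mol/s.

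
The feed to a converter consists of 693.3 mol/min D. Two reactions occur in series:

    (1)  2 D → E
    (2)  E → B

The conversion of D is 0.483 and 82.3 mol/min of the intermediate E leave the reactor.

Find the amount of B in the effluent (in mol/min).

85.1 mol/min

Conversion of D: D consumed = 2ξ₁ = 0.483 × 693.3 → ξ₁ = 167.4 mol/min.
E balance: n_E = 0 + 1ξ₁ − 1ξ₂ = 82.3 → ξ₂ = (1·167.4 − 82.3)/1 = 85.13 mol/min.
Outlet amounts (n = n₀ + Σ ν·ξ):
  D: 693.3 − 2(167.4) = 358.4
  E: 0 + 1(167.4) − 1(85.13) = 82.3
  B: 0 + 1(85.13) = 85.13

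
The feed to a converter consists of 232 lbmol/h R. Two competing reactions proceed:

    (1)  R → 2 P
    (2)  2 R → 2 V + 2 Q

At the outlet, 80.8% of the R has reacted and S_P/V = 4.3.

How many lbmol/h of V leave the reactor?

59.5 lbmol/h

Conversion of R: R consumed = 0.808 × 232 = 187.5 lbmol/h = 1ξ₁ + 2ξ₂.
Selectivity: 2ξ₁ / (2ξ₂) = 4.3 → ξ₁ = 4.3 ξ₂.
Substitute: (1·4.3 + 2) ξ₂ = 187.5 → ξ₂ = 29.75 lbmol/h, ξ₁ = 127.9 lbmol/h.
Outlet amounts (n = n₀ + Σ ν·ξ):
  R: 232 − 1(127.9) − 2(29.75) = 44.54
  P: 0 + 2(127.9) = 255.9
  V: 0 + 2(29.75) = 59.51
  Q: 0 + 2(29.75) = 59.51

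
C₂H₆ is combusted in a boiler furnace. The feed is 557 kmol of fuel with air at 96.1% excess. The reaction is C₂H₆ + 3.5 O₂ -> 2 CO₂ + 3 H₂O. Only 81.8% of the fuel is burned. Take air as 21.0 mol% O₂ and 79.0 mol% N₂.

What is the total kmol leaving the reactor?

19000 kmol

Stoichiometric O₂ = 3.5 × 557 = 1950 kmol; O₂ fed = 1950 × 1.961 = 3823 kmol.
N₂ fed = 3823 × 79/21 = 14380 kmol.
Fuel reacted = 0.818 × 557 → ξ = 455.6 kmol.
Outlet (n = n₀ + ν ξ):
  C₂H₆: 557 − 1(455.6) = 101.4
  O₂: 3823 − 3.5(455.6) = 2228
  N₂: 14380 (inert)
  CO₂: 0 + 2(455.6) = 911.3
  H₂O: 0 + 3(455.6) = 1367
Total out = 101.4 + 2228 + 14380 + 911.3 + 1367 = 18990 kmol.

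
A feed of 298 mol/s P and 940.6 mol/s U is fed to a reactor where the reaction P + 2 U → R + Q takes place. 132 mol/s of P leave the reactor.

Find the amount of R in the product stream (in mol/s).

For P: n = n₀ − 1ξ → 132 = 298 − 1ξ, giving ξ = 166 mol/s.
Outlet amounts (n = n₀ + ν ξ):
  P: 298 − 1(166) = 132
  U: 940.6 − 2(166) = 608.6
  R: 0 + 1(166) = 166
  Q: 0 + 1(166) = 166

166 mol/s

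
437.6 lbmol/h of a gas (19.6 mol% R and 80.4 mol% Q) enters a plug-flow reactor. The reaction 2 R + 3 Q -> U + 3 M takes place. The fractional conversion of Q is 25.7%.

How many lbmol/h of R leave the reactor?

25.5 lbmol/h

Q reacted = 0.257 × 351.8 = 90.42 lbmol/h; ν_Q = −3, so ξ = 90.42/3 = 30.14 lbmol/h.
Outlet amounts (n = n₀ + ν ξ):
  R: 85.77 − 2(30.14) = 25.49
  Q: 351.8 − 3(30.14) = 261.4
  U: 0 + 1(30.14) = 30.14
  M: 0 + 3(30.14) = 90.42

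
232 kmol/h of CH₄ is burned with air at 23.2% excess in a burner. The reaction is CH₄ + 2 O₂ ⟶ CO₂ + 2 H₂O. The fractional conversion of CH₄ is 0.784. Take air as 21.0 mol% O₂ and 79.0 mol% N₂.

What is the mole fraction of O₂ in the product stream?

0.0704

Stoichiometric O₂ = 2 × 232 = 464 kmol/h; O₂ fed = 464 × 1.232 = 571.6 kmol/h.
N₂ fed = 571.6 × 79/21 = 2150 kmol/h.
Fuel reacted = 0.784 × 232 → ξ = 181.9 kmol/h.
Outlet (n = n₀ + ν ξ):
  CH₄: 232 − 1(181.9) = 50.11
  O₂: 571.6 − 2(181.9) = 207.9
  N₂: 2150 (inert)
  CO₂: 0 + 1(181.9) = 181.9
  H₂O: 0 + 2(181.9) = 363.8
Total out = 2954 kmol/h; y_O₂ = 207.9 / 2954 = 0.07037.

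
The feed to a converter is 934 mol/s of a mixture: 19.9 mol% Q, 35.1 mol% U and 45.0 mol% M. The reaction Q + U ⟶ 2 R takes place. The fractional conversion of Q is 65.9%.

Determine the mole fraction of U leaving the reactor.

0.22

Q reacted = 0.659 × 185.9 = 122.5 mol/s; ν_Q = −1, so ξ = 122.5/1 = 122.5 mol/s.
Outlet amounts (n = n₀ + ν ξ):
  Q: 185.9 − 1(122.5) = 63.38
  U: 327.8 − 1(122.5) = 205.3
  R: 0 + 2(122.5) = 245
  M: 420.3 (inert)
Total out = 934 mol/s; y_U = 205.3 / 934 = 0.2199.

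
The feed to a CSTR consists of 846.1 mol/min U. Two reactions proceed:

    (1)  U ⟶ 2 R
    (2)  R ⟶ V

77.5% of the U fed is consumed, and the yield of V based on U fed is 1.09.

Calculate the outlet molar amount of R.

389 mol/min

Conversion of U: U consumed = 1ξ₁ = 0.775 × 846.1 → ξ₁ = 655.7 mol/min.
Yield of V: 1ξ₂ / 846.1 = 1.09 → ξ₂ = 922.2 mol/min.
Outlet amounts (n = n₀ + Σ ν·ξ):
  U: 846.1 − 1(655.7) = 190.4
  R: 0 + 2(655.7) − 1(922.2) = 389.2
  V: 0 + 1(922.2) = 922.2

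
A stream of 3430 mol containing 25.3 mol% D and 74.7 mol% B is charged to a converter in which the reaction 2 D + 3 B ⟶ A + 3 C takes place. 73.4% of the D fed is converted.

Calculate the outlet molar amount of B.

1610 mol

D reacted = 0.734 × 867.8 = 637 mol; ν_D = −2, so ξ = 637/2 = 318.5 mol.
Outlet amounts (n = n₀ + ν ξ):
  D: 867.8 − 2(318.5) = 230.8
  B: 2562 − 3(318.5) = 1607
  A: 0 + 1(318.5) = 318.5
  C: 0 + 3(318.5) = 955.4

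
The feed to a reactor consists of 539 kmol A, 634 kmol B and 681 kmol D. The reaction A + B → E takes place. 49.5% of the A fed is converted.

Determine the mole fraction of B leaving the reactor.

A reacted = 0.495 × 539 = 266.8 kmol; ν_A = −1, so ξ = 266.8/1 = 266.8 kmol.
Outlet amounts (n = n₀ + ν ξ):
  A: 539 − 1(266.8) = 272.2
  B: 634 − 1(266.8) = 367.2
  E: 0 + 1(266.8) = 266.8
  D: 681 (inert)
Total out = 1587 kmol; y_B = 367.2 / 1587 = 0.2313.

0.231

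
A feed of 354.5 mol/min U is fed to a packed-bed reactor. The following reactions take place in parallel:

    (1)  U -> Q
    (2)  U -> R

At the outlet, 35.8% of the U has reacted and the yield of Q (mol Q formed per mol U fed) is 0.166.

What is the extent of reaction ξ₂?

ξ₂ = 68.1 mol/min

Yield of Q: 1ξ₁ / 354.5 = 0.166 → ξ₁ = 58.85 mol/min.
Conversion of U: 1ξ₁ + 1ξ₂ = 0.358 × 354.5 = 126.9 → ξ₂ = 68.06 mol/min.
Outlet amounts (n = n₀ + Σ ν·ξ):
  U: 354.5 − 1(58.85) − 1(68.06) = 227.6
  Q: 0 + 1(58.85) = 58.85
  R: 0 + 1(68.06) = 68.06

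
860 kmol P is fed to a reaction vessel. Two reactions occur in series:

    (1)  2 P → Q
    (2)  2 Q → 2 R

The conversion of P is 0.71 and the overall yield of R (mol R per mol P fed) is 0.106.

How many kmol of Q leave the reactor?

Conversion of P: P consumed = 2ξ₁ = 0.71 × 860 → ξ₁ = 305.3 kmol.
Yield of R: 2ξ₂ / 860 = 0.106 → ξ₂ = 45.58 kmol.
Outlet amounts (n = n₀ + Σ ν·ξ):
  P: 860 − 2(305.3) = 249.4
  Q: 0 + 1(305.3) − 2(45.58) = 214.1
  R: 0 + 2(45.58) = 91.16

214 kmol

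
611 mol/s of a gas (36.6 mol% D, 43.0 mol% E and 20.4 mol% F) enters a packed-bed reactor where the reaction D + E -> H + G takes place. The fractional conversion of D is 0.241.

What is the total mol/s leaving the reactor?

D reacted = 0.241 × 223.6 = 53.89 mol/s; ν_D = −1, so ξ = 53.89/1 = 53.89 mol/s.
Outlet amounts (n = n₀ + ν ξ):
  D: 223.6 − 1(53.89) = 169.7
  E: 262.7 − 1(53.89) = 208.8
  H: 0 + 1(53.89) = 53.89
  G: 0 + 1(53.89) = 53.89
  F: 124.6 (inert)
Total out = 169.7 + 208.8 + 53.89 + 53.89 + 124.6 = 611 mol/s.

611 mol/s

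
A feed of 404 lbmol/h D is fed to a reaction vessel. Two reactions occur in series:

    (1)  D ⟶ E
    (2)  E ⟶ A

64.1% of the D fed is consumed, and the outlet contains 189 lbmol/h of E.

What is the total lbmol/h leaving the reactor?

404 lbmol/h

Conversion of D: D consumed = 1ξ₁ = 0.641 × 404 → ξ₁ = 259 lbmol/h.
E balance: n_E = 0 + 1ξ₁ − 1ξ₂ = 189 → ξ₂ = (1·259 − 189)/1 = 69.96 lbmol/h.
Outlet amounts (n = n₀ + Σ ν·ξ):
  D: 404 − 1(259) = 145
  E: 0 + 1(259) − 1(69.96) = 189
  A: 0 + 1(69.96) = 69.96
Total out = 145 + 189 + 69.96 = 404 lbmol/h.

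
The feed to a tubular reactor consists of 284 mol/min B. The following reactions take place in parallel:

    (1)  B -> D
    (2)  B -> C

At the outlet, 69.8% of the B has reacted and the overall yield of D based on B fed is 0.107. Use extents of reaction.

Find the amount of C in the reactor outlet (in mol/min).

Yield of D: 1ξ₁ / 284 = 0.107 → ξ₁ = 30.39 mol/min.
Conversion of B: 1ξ₁ + 1ξ₂ = 0.698 × 284 = 198.2 → ξ₂ = 167.8 mol/min.
Outlet amounts (n = n₀ + Σ ν·ξ):
  B: 284 − 1(30.39) − 1(167.8) = 85.77
  D: 0 + 1(30.39) = 30.39
  C: 0 + 1(167.8) = 167.8

168 mol/min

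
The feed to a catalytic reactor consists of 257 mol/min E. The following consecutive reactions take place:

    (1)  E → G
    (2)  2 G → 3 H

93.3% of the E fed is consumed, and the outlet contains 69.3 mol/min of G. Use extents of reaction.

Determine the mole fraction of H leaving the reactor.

Conversion of E: E consumed = 1ξ₁ = 0.933 × 257 → ξ₁ = 239.8 mol/min.
G balance: n_G = 0 + 1ξ₁ − 2ξ₂ = 69.3 → ξ₂ = (1·239.8 − 69.3)/2 = 85.24 mol/min.
Outlet amounts (n = n₀ + Σ ν·ξ):
  E: 257 − 1(239.8) = 17.22
  G: 0 + 1(239.8) − 2(85.24) = 69.3
  H: 0 + 3(85.24) = 255.7
Total out = 342.2 mol/min; y_H = 255.7 / 342.2 = 0.7472.

0.747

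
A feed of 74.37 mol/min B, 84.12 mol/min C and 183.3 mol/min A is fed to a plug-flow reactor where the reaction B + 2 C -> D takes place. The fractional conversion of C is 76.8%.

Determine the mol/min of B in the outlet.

42.1 mol/min

C reacted = 0.768 × 84.12 = 64.6 mol/min; ν_C = −2, so ξ = 64.6/2 = 32.3 mol/min.
Outlet amounts (n = n₀ + ν ξ):
  B: 74.37 − 1(32.3) = 42.07
  C: 84.12 − 2(32.3) = 19.52
  D: 0 + 1(32.3) = 32.3
  A: 183.3 (inert)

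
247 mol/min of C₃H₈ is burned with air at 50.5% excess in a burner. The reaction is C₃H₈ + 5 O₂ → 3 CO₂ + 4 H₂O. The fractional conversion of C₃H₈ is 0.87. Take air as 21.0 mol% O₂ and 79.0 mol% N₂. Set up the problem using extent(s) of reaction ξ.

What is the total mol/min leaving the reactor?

Stoichiometric O₂ = 5 × 247 = 1235 mol/min; O₂ fed = 1235 × 1.505 = 1859 mol/min.
N₂ fed = 1859 × 79/21 = 6992 mol/min.
Fuel reacted = 0.87 × 247 → ξ = 214.9 mol/min.
Outlet (n = n₀ + ν ξ):
  C₃H₈: 247 − 1(214.9) = 32.11
  O₂: 1859 − 5(214.9) = 784.2
  N₂: 6992 (inert)
  CO₂: 0 + 3(214.9) = 644.7
  H₂O: 0 + 4(214.9) = 859.6
Total out = 32.11 + 784.2 + 6992 + 644.7 + 859.6 = 9313 mol/min.

9310 mol/min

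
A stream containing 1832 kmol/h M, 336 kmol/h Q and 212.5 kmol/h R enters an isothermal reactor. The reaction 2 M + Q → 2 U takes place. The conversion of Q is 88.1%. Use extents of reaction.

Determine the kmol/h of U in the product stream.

592 kmol/h

Q reacted = 0.881 × 336 = 296 kmol/h; ν_Q = −1, so ξ = 296/1 = 296 kmol/h.
Outlet amounts (n = n₀ + ν ξ):
  M: 1832 − 2(296) = 1240
  Q: 336 − 1(296) = 39.98
  U: 0 + 2(296) = 592
  R: 212.5 (inert)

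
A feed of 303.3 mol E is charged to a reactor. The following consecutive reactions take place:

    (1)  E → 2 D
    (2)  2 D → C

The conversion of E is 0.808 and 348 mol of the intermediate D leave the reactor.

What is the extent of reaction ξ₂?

Conversion of E: E consumed = 1ξ₁ = 0.808 × 303.3 → ξ₁ = 245.1 mol.
D balance: n_D = 0 + 2ξ₁ − 2ξ₂ = 348 → ξ₂ = (2·245.1 − 348)/2 = 71.07 mol.
Outlet amounts (n = n₀ + Σ ν·ξ):
  E: 303.3 − 1(245.1) = 58.23
  D: 0 + 2(245.1) − 2(71.07) = 348
  C: 0 + 1(71.07) = 71.07

ξ₂ = 71.1 mol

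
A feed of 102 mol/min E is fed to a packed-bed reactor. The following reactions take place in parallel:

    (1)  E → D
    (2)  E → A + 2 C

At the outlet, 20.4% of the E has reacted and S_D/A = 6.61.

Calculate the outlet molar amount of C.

Conversion of E: E consumed = 0.204 × 102 = 20.81 mol/min = 1ξ₁ + 1ξ₂.
Selectivity: 1ξ₁ / (1ξ₂) = 6.61 → ξ₁ = 6.61 ξ₂.
Substitute: (1·6.61 + 1) ξ₂ = 20.81 → ξ₂ = 2.734 mol/min, ξ₁ = 18.07 mol/min.
Outlet amounts (n = n₀ + Σ ν·ξ):
  E: 102 − 1(18.07) − 1(2.734) = 81.19
  D: 0 + 1(18.07) = 18.07
  A: 0 + 1(2.734) = 2.734
  C: 0 + 2(2.734) = 5.469

5.47 mol/min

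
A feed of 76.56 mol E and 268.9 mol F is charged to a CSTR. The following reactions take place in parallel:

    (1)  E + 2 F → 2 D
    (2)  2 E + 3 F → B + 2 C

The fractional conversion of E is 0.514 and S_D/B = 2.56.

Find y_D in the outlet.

Conversion of E: E consumed = 0.514 × 76.56 = 39.35 mol = 1ξ₁ + 2ξ₂.
Selectivity: 2ξ₁ / (1ξ₂) = 2.56 → ξ₁ = 1.28 ξ₂.
Substitute: (1·1.28 + 2) ξ₂ = 39.35 → ξ₂ = 12 mol, ξ₁ = 15.36 mol.
Outlet amounts (n = n₀ + Σ ν·ξ):
  E: 76.56 − 1(15.36) − 2(12) = 37.21
  F: 268.9 − 2(15.36) − 3(12) = 202.2
  D: 0 + 2(15.36) = 30.71
  B: 0 + 1(12) = 12
  C: 0 + 2(12) = 24
Total out = 306.1 mol; y_D = 30.71 / 306.1 = 0.1003.

0.1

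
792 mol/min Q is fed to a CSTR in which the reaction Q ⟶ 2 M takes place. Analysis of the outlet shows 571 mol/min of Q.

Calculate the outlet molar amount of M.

442 mol/min

For Q: n = n₀ − 1ξ → 571 = 792 − 1ξ, giving ξ = 221 mol/min.
Outlet amounts (n = n₀ + ν ξ):
  Q: 792 − 1(221) = 571
  M: 0 + 2(221) = 442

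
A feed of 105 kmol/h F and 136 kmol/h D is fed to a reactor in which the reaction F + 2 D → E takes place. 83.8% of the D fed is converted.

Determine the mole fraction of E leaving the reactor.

D reacted = 0.838 × 136 = 114 kmol/h; ν_D = −2, so ξ = 114/2 = 56.98 kmol/h.
Outlet amounts (n = n₀ + ν ξ):
  F: 105 − 1(56.98) = 48.02
  D: 136 − 2(56.98) = 22.03
  E: 0 + 1(56.98) = 56.98
Total out = 127 kmol/h; y_E = 56.98 / 127 = 0.4486.

0.449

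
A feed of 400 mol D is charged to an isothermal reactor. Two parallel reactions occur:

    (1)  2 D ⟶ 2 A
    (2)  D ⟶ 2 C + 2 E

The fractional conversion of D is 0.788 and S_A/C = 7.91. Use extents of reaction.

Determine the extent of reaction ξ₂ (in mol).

ξ₂ = 18.7 mol

Conversion of D: D consumed = 0.788 × 400 = 315.2 mol = 2ξ₁ + 1ξ₂.
Selectivity: 2ξ₁ / (2ξ₂) = 7.91 → ξ₁ = 7.91 ξ₂.
Substitute: (2·7.91 + 1) ξ₂ = 315.2 → ξ₂ = 18.74 mol, ξ₁ = 148.2 mol.
Outlet amounts (n = n₀ + Σ ν·ξ):
  D: 400 − 2(148.2) − 1(18.74) = 84.8
  A: 0 + 2(148.2) = 296.5
  C: 0 + 2(18.74) = 37.48
  E: 0 + 2(18.74) = 37.48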